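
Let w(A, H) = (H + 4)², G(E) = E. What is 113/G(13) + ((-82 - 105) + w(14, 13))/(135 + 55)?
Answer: 11398/1235 ≈ 9.2292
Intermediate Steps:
w(A, H) = (4 + H)²
113/G(13) + ((-82 - 105) + w(14, 13))/(135 + 55) = 113/13 + ((-82 - 105) + (4 + 13)²)/(135 + 55) = 113*(1/13) + (-187 + 17²)/190 = 113/13 + (-187 + 289)*(1/190) = 113/13 + 102*(1/190) = 113/13 + 51/95 = 11398/1235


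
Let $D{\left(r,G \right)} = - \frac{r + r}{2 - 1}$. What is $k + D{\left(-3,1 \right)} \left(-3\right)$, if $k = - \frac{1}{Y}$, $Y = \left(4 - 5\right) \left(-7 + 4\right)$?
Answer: $- \frac{55}{3} \approx -18.333$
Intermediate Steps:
$Y = 3$ ($Y = \left(-1\right) \left(-3\right) = 3$)
$D{\left(r,G \right)} = - 2 r$ ($D{\left(r,G \right)} = - \frac{2 r}{1} = - 2 r 1 = - 2 r$)
$k = - \frac{1}{3} \approx -0.33333$
$k + D{\left(-3,1 \right)} \left(-3\right) = - \frac{1}{3} + \left(-2\right) \left(-3\right) \left(-3\right) = - \frac{1}{3} + 6 \left(-3\right) = - \frac{1}{3} - 18 = - \frac{55}{3}$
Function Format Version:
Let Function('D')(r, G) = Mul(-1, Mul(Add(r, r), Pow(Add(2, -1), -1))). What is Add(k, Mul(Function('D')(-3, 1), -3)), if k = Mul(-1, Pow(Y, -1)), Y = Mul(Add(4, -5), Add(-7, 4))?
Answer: Rational(-55, 3) ≈ -18.333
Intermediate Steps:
Y = 3 (Y = Mul(-1, -3) = 3)
Function('D')(r, G) = Mul(-2, r) (Function('D')(r, G) = Mul(-1, Mul(Mul(2, r), Pow(1, -1))) = Mul(-1, Mul(Mul(2, r), 1)) = Mul(-1, Mul(2, r)) = Mul(-2, r))
k = Rational(-1, 3) (k = Mul(-1, Pow(3, -1)) = Mul(-1, Rational(1, 3)) = Rational(-1, 3) ≈ -0.33333)
Add(k, Mul(Function('D')(-3, 1), -3)) = Add(Rational(-1, 3), Mul(Mul(-2, -3), -3)) = Add(Rational(-1, 3), Mul(6, -3)) = Add(Rational(-1, 3), -18) = Rational(-55, 3)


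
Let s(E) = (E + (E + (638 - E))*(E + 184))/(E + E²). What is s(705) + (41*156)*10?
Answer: 31835378687/497730 ≈ 63961.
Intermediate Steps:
s(E) = (117392 + 639*E)/(E + E²) (s(E) = (E + 638*(184 + E))/(E + E²) = (E + (117392 + 638*E))/(E + E²) = (117392 + 639*E)/(E + E²))
s(705) + (41*156)*10 = (117392 + 639*705)/(705*(1 + 705)) + (41*156)*10 = (1/705)*(117392 + 450495)/706 + 6396*10 = (1/705)*(1/706)*567887 + 63960 = 567887/497730 + 63960 = 31835378687/497730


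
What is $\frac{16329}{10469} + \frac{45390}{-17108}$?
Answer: $- \frac{97915689}{89551826} \approx -1.0934$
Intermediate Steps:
$\frac{16329}{10469} + \frac{45390}{-17108} = 16329 \cdot \frac{1}{10469} + 45390 \left(- \frac{1}{17108}\right) = \frac{16329}{10469} - \frac{22695}{8554} = - \frac{97915689}{89551826}$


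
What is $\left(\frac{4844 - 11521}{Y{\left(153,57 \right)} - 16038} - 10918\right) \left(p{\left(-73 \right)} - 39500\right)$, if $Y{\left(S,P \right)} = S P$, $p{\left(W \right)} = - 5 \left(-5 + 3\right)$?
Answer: $\frac{3154474192210}{7317} \approx 4.3112 \cdot 10^{8}$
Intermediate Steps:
$p{\left(W \right)} = 10$ ($p{\left(W \right)} = \left(-5\right) \left(-2\right) = 10$)
$Y{\left(S,P \right)} = P S$
$\left(\frac{4844 - 11521}{Y{\left(153,57 \right)} - 16038} - 10918\right) \left(p{\left(-73 \right)} - 39500\right) = \left(\frac{4844 - 11521}{57 \cdot 153 - 16038} - 10918\right) \left(10 - 39500\right) = \left(- \frac{6677}{8721 - 16038} - 10918\right) \left(-39490\right) = \left(- \frac{6677}{-7317} - 10918\right) \left(-39490\right) = \left(\left(-6677\right) \left(- \frac{1}{7317}\right) - 10918\right) \left(-39490\right) = \left(\frac{6677}{7317} - 10918\right) \left(-39490\right) = \left(- \frac{79880329}{7317}\right) \left(-39490\right) = \frac{3154474192210}{7317}$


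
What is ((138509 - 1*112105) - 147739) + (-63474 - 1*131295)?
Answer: -316104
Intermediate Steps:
((138509 - 1*112105) - 147739) + (-63474 - 1*131295) = ((138509 - 112105) - 147739) + (-63474 - 131295) = (26404 - 147739) - 194769 = -121335 - 194769 = -316104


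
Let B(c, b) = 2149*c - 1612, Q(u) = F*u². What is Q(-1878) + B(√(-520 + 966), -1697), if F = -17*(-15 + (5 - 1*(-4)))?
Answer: 359740556 + 2149*√446 ≈ 3.5979e+8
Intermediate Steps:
F = 102 (F = -17*(-15 + (5 + 4)) = -17*(-15 + 9) = -17*(-6) = 102)
Q(u) = 102*u²
B(c, b) = -1612 + 2149*c
Q(-1878) + B(√(-520 + 966), -1697) = 102*(-1878)² + (-1612 + 2149*√(-520 + 966)) = 102*3526884 + (-1612 + 2149*√446) = 359742168 + (-1612 + 2149*√446) = 359740556 + 2149*√446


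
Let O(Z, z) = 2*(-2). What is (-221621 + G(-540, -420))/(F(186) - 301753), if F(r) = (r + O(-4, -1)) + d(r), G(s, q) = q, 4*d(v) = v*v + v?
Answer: 444082/585751 ≈ 0.75814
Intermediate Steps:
d(v) = v/4 + v²/4 (d(v) = (v*v + v)/4 = (v² + v)/4 = (v + v²)/4 = v/4 + v²/4)
O(Z, z) = -4
F(r) = -4 + r + r*(1 + r)/4 (F(r) = (r - 4) + r*(1 + r)/4 = (-4 + r) + r*(1 + r)/4 = -4 + r + r*(1 + r)/4)
(-221621 + G(-540, -420))/(F(186) - 301753) = (-221621 - 420)/((-4 + (¼)*186² + (5/4)*186) - 301753) = -222041/((-4 + (¼)*34596 + 465/2) - 301753) = -222041/((-4 + 8649 + 465/2) - 301753) = -222041/(17755/2 - 301753) = -222041/(-585751/2) = -222041*(-2/585751) = 444082/585751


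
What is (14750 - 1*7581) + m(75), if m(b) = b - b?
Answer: 7169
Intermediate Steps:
m(b) = 0
(14750 - 1*7581) + m(75) = (14750 - 1*7581) + 0 = (14750 - 7581) + 0 = 7169 + 0 = 7169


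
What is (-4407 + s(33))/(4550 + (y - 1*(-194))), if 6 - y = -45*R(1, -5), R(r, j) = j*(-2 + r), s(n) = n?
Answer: -4374/4975 ≈ -0.87920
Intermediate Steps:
y = 231 (y = 6 - (-45)*(-5*(-2 + 1)) = 6 - (-45)*(-5*(-1)) = 6 - (-45)*5 = 6 - 1*(-225) = 6 + 225 = 231)
(-4407 + s(33))/(4550 + (y - 1*(-194))) = (-4407 + 33)/(4550 + (231 - 1*(-194))) = -4374/(4550 + (231 + 194)) = -4374/(4550 + 425) = -4374/4975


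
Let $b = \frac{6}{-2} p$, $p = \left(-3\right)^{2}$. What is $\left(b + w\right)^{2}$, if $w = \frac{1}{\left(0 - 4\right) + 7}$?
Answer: $\frac{6400}{9} \approx 711.11$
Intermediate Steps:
$p = 9$
$w = \frac{1}{3}$ ($w = \frac{1}{\left(0 - 4\right) + 7} = \frac{1}{-4 + 7} = \frac{1}{3} \approx 0.33333$)
$b = -27$ ($b = \frac{6}{-2} \cdot 9 = 6 \left(- \frac{1}{2}\right) 9 = \left(-3\right) 9 = -27$)
$\left(b + w\right)^{2} = \left(-27 + \frac{1}{3}\right)^{2} = \left(- \frac{80}{3}\right)^{2} = \frac{6400}{9}$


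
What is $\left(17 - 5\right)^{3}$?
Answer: $1728$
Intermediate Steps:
$\left(17 - 5\right)^{3} = 12^{3} = 1728$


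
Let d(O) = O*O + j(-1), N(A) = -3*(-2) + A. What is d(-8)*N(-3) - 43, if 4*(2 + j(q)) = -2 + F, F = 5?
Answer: 581/4 ≈ 145.25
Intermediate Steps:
N(A) = 6 + A
j(q) = -5/4 (j(q) = -2 + (-2 + 5)/4 = -2 + (¼)*3 = -2 + ¾ = -5/4)
d(O) = -5/4 + O² (d(O) = O*O - 5/4 = O² - 5/4 = -5/4 + O²)
d(-8)*N(-3) - 43 = (-5/4 + (-8)²)*(6 - 3) - 43 = (-5/4 + 64)*3 - 43 = (251/4)*3 - 43 = 753/4 - 43 = 581/4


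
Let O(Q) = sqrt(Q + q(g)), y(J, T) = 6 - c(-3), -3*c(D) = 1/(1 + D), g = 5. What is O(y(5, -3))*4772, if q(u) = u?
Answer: 2386*sqrt(390)/3 ≈ 15707.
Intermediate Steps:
c(D) = -1/(3*(1 + D))
y(J, T) = 35/6 (y(J, T) = 6 - (-1)/(3 + 3*(-3)) = 6 - (-1)/(3 - 9) = 6 - (-1)/(-6) = 6 - (-1)*(-1)/6 = 6 - 1*1/6 = 6 - 1/6 = 35/6)
O(Q) = sqrt(5 + Q) (O(Q) = sqrt(Q + 5) = sqrt(5 + Q))
O(y(5, -3))*4772 = sqrt(5 + 35/6)*4772 = sqrt(65/6)*4772 = (sqrt(390)/6)*4772 = 2386*sqrt(390)/3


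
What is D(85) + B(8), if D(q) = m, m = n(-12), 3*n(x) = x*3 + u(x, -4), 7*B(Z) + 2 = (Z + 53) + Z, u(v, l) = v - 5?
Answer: -170/21 ≈ -8.0952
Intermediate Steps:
u(v, l) = -5 + v
B(Z) = 51/7 + 2*Z/7 (B(Z) = -2/7 + ((Z + 53) + Z)/7 = -2/7 + ((53 + Z) + Z)/7 = -2/7 + (53 + 2*Z)/7 = -2/7 + (53/7 + 2*Z/7) = 51/7 + 2*Z/7)
n(x) = -5/3 + 4*x/3 (n(x) = (x*3 + (-5 + x))/3 = (3*x + (-5 + x))/3 = (-5 + 4*x)/3 = -5/3 + 4*x/3)
m = -53/3 (m = -5/3 + (4/3)*(-12) = -5/3 - 16 = -53/3 ≈ -17.667)
D(q) = -53/3
D(85) + B(8) = -53/3 + (51/7 + (2/7)*8) = -53/3 + (51/7 + 16/7) = -53/3 + 67/7 = -170/21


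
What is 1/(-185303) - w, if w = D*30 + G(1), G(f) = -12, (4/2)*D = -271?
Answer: 755480330/185303 ≈ 4077.0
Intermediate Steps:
D = -271/2 (D = (½)*(-271) = -271/2 ≈ -135.50)
w = -4077 (w = -271/2*30 - 12 = -4065 - 12 = -4077)
1/(-185303) - w = 1/(-185303) - 1*(-4077) = -1/185303 + 4077 = 755480330/185303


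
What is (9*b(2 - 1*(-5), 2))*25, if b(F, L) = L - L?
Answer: 0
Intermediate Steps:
b(F, L) = 0
(9*b(2 - 1*(-5), 2))*25 = (9*0)*25 = 0*25 = 0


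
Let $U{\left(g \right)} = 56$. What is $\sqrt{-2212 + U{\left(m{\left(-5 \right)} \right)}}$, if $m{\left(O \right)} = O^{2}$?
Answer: $14 i \sqrt{11} \approx 46.433 i$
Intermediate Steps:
$\sqrt{-2212 + U{\left(m{\left(-5 \right)} \right)}} = \sqrt{-2212 + 56} = \sqrt{-2156} = 14 i \sqrt{11}$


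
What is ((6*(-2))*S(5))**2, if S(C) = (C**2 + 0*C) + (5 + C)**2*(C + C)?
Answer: 151290000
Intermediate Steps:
S(C) = C**2 + 2*C*(5 + C)**2 (S(C) = (C**2 + 0) + (5 + C)**2*(2*C) = C**2 + 2*C*(5 + C)**2)
((6*(-2))*S(5))**2 = ((6*(-2))*(5*(5 + 2*(5 + 5)**2)))**2 = (-60*(5 + 2*10**2))**2 = (-60*(5 + 2*100))**2 = (-60*(5 + 200))**2 = (-60*205)**2 = (-12*1025)**2 = (-12300)**2 = 151290000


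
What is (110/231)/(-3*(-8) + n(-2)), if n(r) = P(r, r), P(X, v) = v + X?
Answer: 1/42 ≈ 0.023810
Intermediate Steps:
P(X, v) = X + v
n(r) = 2*r (n(r) = r + r = 2*r)
(110/231)/(-3*(-8) + n(-2)) = (110/231)/(-3*(-8) + 2*(-2)) = (110*(1/231))/(24 - 4) = (10/21)/20 = (10/21)*(1/20) = 1/42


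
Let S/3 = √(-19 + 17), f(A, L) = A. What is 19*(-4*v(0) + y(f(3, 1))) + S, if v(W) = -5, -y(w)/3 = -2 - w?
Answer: 665 + 3*I*√2 ≈ 665.0 + 4.2426*I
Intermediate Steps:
S = 3*I*√2 (S = 3*√(-19 + 17) = 3*√(-2) = 3*(I*√2) = 3*I*√2 ≈ 4.2426*I)
y(w) = 6 + 3*w (y(w) = -3*(-2 - w) = 6 + 3*w)
19*(-4*v(0) + y(f(3, 1))) + S = 19*(-4*(-5) + (6 + 3*3)) + 3*I*√2 = 19*(20 + (6 + 9)) + 3*I*√2 = 19*(20 + 15) + 3*I*√2 = 19*35 + 3*I*√2 = 665 + 3*I*√2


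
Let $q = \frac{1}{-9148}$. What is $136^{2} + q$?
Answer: $\frac{169201407}{9148} \approx 18496.0$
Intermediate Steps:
$q = - \frac{1}{9148} \approx -0.00010931$
$136^{2} + q = 136^{2} - \frac{1}{9148} = 18496 - \frac{1}{9148} = \frac{169201407}{9148}$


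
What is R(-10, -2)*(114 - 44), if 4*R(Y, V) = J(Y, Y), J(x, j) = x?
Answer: -175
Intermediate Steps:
R(Y, V) = Y/4
R(-10, -2)*(114 - 44) = ((¼)*(-10))*(114 - 44) = -5/2*70 = -175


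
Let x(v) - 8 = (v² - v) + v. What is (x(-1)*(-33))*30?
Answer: -8910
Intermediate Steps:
x(v) = 8 + v² (x(v) = 8 + ((v² - v) + v) = 8 + v²)
(x(-1)*(-33))*30 = ((8 + (-1)²)*(-33))*30 = ((8 + 1)*(-33))*30 = (9*(-33))*30 = -297*30 = -8910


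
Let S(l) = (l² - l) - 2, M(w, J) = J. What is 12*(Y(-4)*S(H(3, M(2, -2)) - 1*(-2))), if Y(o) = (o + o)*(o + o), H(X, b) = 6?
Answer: 41472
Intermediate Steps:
Y(o) = 4*o² (Y(o) = (2*o)*(2*o) = 4*o²)
S(l) = -2 + l² - l
12*(Y(-4)*S(H(3, M(2, -2)) - 1*(-2))) = 12*((4*(-4)²)*(-2 + (6 - 1*(-2))² - (6 - 1*(-2)))) = 12*((4*16)*(-2 + (6 + 2)² - (6 + 2))) = 12*(64*(-2 + 8² - 1*8)) = 12*(64*(-2 + 64 - 8)) = 12*(64*54) = 12*3456 = 41472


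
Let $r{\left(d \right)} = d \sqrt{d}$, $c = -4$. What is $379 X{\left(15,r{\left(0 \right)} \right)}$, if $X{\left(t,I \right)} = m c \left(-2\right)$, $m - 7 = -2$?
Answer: $15160$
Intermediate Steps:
$m = 5$ ($m = 7 - 2 = 5$)
$r{\left(d \right)} = d^{\frac{3}{2}}$
$X{\left(t,I \right)} = 40$ ($X{\left(t,I \right)} = 5 \left(-4\right) \left(-2\right) = \left(-20\right) \left(-2\right) = 40$)
$379 X{\left(15,r{\left(0 \right)} \right)} = 379 \cdot 40 = 15160$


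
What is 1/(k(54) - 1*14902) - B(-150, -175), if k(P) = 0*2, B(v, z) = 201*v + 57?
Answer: 448445885/14902 ≈ 30093.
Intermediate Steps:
B(v, z) = 57 + 201*v
k(P) = 0
1/(k(54) - 1*14902) - B(-150, -175) = 1/(0 - 1*14902) - (57 + 201*(-150)) = 1/(0 - 14902) - (57 - 30150) = 1/(-14902) - 1*(-30093) = -1/14902 + 30093 = 448445885/14902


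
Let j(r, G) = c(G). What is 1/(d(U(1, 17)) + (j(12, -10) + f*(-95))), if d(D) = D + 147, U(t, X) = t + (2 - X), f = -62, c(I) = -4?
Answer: 1/6019 ≈ 0.00016614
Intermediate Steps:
j(r, G) = -4
U(t, X) = 2 + t - X
d(D) = 147 + D
1/(d(U(1, 17)) + (j(12, -10) + f*(-95))) = 1/((147 + (2 + 1 - 1*17)) + (-4 - 62*(-95))) = 1/((147 + (2 + 1 - 17)) + (-4 + 5890)) = 1/((147 - 14) + 5886) = 1/(133 + 5886) = 1/6019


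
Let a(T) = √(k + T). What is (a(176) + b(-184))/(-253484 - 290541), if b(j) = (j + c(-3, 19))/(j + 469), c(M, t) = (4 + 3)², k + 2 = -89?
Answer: 9/10336475 - √85/544025 ≈ -1.6076e-5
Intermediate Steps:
k = -91 (k = -2 - 89 = -91)
c(M, t) = 49 (c(M, t) = 7² = 49)
a(T) = √(-91 + T)
b(j) = (49 + j)/(469 + j) (b(j) = (j + 49)/(j + 469) = (49 + j)/(469 + j))
(a(176) + b(-184))/(-253484 - 290541) = (√(-91 + 176) + (49 - 184)/(469 - 184))/(-253484 - 290541) = (√85 - 135/285)/(-544025) = (√85 + (1/285)*(-135))*(-1/544025) = (√85 - 9/19)*(-1/544025) = (-9/19 + √85)*(-1/544025) = 9/10336475 - √85/544025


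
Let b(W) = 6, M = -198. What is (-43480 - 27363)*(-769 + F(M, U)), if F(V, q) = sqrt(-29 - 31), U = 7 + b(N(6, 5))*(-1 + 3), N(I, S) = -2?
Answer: 54478267 - 141686*I*sqrt(15) ≈ 5.4478e+7 - 5.4875e+5*I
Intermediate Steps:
U = 19 (U = 7 + 6*(-1 + 3) = 7 + 6*2 = 7 + 12 = 19)
F(V, q) = 2*I*sqrt(15) (F(V, q) = sqrt(-60) = 2*I*sqrt(15))
(-43480 - 27363)*(-769 + F(M, U)) = (-43480 - 27363)*(-769 + 2*I*sqrt(15)) = -70843*(-769 + 2*I*sqrt(15)) = 54478267 - 141686*I*sqrt(15)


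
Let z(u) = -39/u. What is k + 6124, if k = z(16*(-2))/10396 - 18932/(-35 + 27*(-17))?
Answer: 506358064801/82169984 ≈ 6162.3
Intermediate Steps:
k = 3149082785/82169984 (k = -39/(16*(-2))/10396 - 18932/(-35 + 27*(-17)) = -39/(-32)*(1/10396) - 18932/(-35 - 459) = -39*(-1/32)*(1/10396) - 18932/(-494) = (39/32)*(1/10396) - 18932*(-1/494) = 39/332672 + 9466/247 = 3149082785/82169984 ≈ 38.324)
k + 6124 = 3149082785/82169984 + 6124 = 506358064801/82169984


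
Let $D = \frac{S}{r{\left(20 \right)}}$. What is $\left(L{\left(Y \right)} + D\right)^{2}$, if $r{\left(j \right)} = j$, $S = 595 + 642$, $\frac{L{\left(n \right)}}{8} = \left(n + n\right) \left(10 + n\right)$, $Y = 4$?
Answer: $\frac{366990649}{400} \approx 9.1748 \cdot 10^{5}$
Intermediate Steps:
$L{\left(n \right)} = 16 n \left(10 + n\right)$ ($L{\left(n \right)} = 8 \left(n + n\right) \left(10 + n\right) = 8 \cdot 2 n \left(10 + n\right) = 16 n \left(10 + n\right)$)
$S = 1237$
$D = \frac{1237}{20} \approx 61.85$
$\left(L{\left(Y \right)} + D\right)^{2} = \left(16 \cdot 4 \left(10 + 4\right) + \frac{1237}{20}\right)^{2} = \left(16 \cdot 4 \cdot 14 + \frac{1237}{20}\right)^{2} = \left(896 + \frac{1237}{20}\right)^{2} = \left(\frac{19157}{20}\right)^{2} = \frac{366990649}{400}$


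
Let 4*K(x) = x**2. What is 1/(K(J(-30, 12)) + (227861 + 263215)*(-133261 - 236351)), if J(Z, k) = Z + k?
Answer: -1/181507582431 ≈ -5.5094e-12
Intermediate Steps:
K(x) = x**2/4
1/(K(J(-30, 12)) + (227861 + 263215)*(-133261 - 236351)) = 1/((-30 + 12)**2/4 + (227861 + 263215)*(-133261 - 236351)) = 1/((1/4)*(-18)**2 + 491076*(-369612)) = 1/((1/4)*324 - 181507582512) = 1/(81 - 181507582512) = 1/(-181507582431) = -1/181507582431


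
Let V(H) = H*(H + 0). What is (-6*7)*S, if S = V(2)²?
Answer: -672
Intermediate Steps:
V(H) = H² (V(H) = H*H = H²)
S = 16 (S = (2²)² = 4² = 16)
(-6*7)*S = -6*7*16 = -42*16 = -672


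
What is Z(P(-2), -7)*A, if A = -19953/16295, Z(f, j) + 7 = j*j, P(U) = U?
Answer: -838026/16295 ≈ -51.428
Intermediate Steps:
Z(f, j) = -7 + j² (Z(f, j) = -7 + j*j = -7 + j²)
A = -19953/16295 (A = -19953*1/16295 = -19953/16295 ≈ -1.2245)
Z(P(-2), -7)*A = (-7 + (-7)²)*(-19953/16295) = (-7 + 49)*(-19953/16295) = 42*(-19953/16295) = -838026/16295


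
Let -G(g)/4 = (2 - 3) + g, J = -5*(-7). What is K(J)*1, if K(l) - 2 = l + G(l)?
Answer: -99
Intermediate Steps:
J = 35
G(g) = 4 - 4*g (G(g) = -4*((2 - 3) + g) = -4*(-1 + g) = 4 - 4*g)
K(l) = 6 - 3*l (K(l) = 2 + (l + (4 - 4*l)) = 2 + (4 - 3*l) = 6 - 3*l)
K(J)*1 = (6 - 3*35)*1 = (6 - 105)*1 = -99*1 = -99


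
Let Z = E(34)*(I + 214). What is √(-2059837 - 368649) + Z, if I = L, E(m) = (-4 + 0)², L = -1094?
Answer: -14080 + I*√2428486 ≈ -14080.0 + 1558.4*I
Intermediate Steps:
E(m) = 16 (E(m) = (-4)² = 16)
I = -1094
Z = -14080 (Z = 16*(-1094 + 214) = 16*(-880) = -14080)
√(-2059837 - 368649) + Z = √(-2059837 - 368649) - 14080 = √(-2428486) - 14080 = I*√2428486 - 14080 = -14080 + I*√2428486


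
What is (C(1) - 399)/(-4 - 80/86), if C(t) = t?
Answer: 8557/106 ≈ 80.726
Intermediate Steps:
(C(1) - 399)/(-4 - 80/86) = (1 - 399)/(-4 - 80/86) = -398/(-4 - 80*1/86) = -398/(-4 - 40/43) = -398/(-212/43) = -398*(-43/212) = 8557/106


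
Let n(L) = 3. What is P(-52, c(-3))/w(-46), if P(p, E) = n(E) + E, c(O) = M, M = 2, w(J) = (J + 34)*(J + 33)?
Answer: 5/156 ≈ 0.032051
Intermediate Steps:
w(J) = (33 + J)*(34 + J) (w(J) = (34 + J)*(33 + J) = (33 + J)*(34 + J))
c(O) = 2
P(p, E) = 3 + E
P(-52, c(-3))/w(-46) = (3 + 2)/(1122 + (-46)² + 67*(-46)) = 5/(1122 + 2116 - 3082) = 5/156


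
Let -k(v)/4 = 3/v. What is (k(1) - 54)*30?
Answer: -1980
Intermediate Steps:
k(v) = -12/v
(k(1) - 54)*30 = (-12/1 - 54)*30 = (-12*1 - 54)*30 = (-12 - 54)*30 = -66*30 = -1980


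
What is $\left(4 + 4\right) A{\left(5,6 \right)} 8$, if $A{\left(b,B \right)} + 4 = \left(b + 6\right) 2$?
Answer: $1152$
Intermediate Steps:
$A{\left(b,B \right)} = 8 + 2 b$ ($A{\left(b,B \right)} = -4 + \left(b + 6\right) 2 = -4 + \left(6 + b\right) 2 = -4 + \left(12 + 2 b\right) = 8 + 2 b$)
$\left(4 + 4\right) A{\left(5,6 \right)} 8 = \left(4 + 4\right) \left(8 + 2 \cdot 5\right) 8 = 8 \left(8 + 10\right) 8 = 8 \cdot 18 \cdot 8 = 144 \cdot 8 = 1152$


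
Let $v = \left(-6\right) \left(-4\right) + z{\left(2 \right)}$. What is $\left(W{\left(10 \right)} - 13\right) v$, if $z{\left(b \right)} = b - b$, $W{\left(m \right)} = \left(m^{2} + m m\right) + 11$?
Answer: $4752$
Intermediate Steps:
$W{\left(m \right)} = 11 + 2 m^{2}$ ($W{\left(m \right)} = \left(m^{2} + m^{2}\right) + 11 = 2 m^{2} + 11 = 11 + 2 m^{2}$)
$z{\left(b \right)} = 0$
$v = 24$ ($v = \left(-6\right) \left(-4\right) + 0 = 24 + 0 = 24$)
$\left(W{\left(10 \right)} - 13\right) v = \left(\left(11 + 2 \cdot 10^{2}\right) - 13\right) 24 = \left(\left(11 + 2 \cdot 100\right) - 13\right) 24 = \left(\left(11 + 200\right) - 13\right) 24 = \left(211 - 13\right) 24 = 198 \cdot 24 = 4752$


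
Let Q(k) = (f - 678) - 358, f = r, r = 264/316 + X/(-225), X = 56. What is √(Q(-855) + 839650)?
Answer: 2*√294400891951/1185 ≈ 915.76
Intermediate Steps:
r = 10426/17775 (r = 264/316 + 56/(-225) = 264*(1/316) + 56*(-1/225) = 66/79 - 56/225 = 10426/17775 ≈ 0.58655)
f = 10426/17775 ≈ 0.58655
Q(k) = -18404474/17775 (Q(k) = (10426/17775 - 678) - 358 = -12041024/17775 - 358 = -18404474/17775)
√(Q(-855) + 839650) = √(-18404474/17775 + 839650) = √(14906374276/17775) = 2*√294400891951/1185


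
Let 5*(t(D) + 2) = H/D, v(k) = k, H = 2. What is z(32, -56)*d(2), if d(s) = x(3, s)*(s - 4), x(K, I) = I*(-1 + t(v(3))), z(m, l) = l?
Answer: -9632/15 ≈ -642.13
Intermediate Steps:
t(D) = -2 + 2/(5*D) (t(D) = -2 + (2/D)/5 = -2 + 2/(5*D))
x(K, I) = -43*I/15 (x(K, I) = I*(-1 + (-2 + (⅖)/3)) = I*(-1 + (-2 + (⅖)*(⅓))) = I*(-1 + (-2 + 2/15)) = I*(-1 - 28/15) = I*(-43/15) = -43*I/15)
d(s) = -43*s*(-4 + s)/15 (d(s) = (-43*s/15)*(s - 4) = (-43*s/15)*(-4 + s) = -43*s*(-4 + s)/15)
z(32, -56)*d(2) = -2408*2*(4 - 1*2)/15 = -2408*2*(4 - 2)/15 = -2408*2*2/15 = -56*172/15 = -9632/15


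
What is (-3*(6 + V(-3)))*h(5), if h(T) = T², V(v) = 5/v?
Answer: -325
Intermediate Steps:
(-3*(6 + V(-3)))*h(5) = -3*(6 + 5/(-3))*5² = -3*(6 + 5*(-⅓))*25 = -3*(6 - 5/3)*25 = -3*13/3*25 = -13*25 = -325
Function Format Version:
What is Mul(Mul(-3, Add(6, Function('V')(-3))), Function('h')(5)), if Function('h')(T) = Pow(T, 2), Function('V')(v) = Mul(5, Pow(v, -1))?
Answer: -325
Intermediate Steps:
Mul(Mul(-3, Add(6, Function('V')(-3))), Function('h')(5)) = Mul(Mul(-3, Add(6, Mul(5, Pow(-3, -1)))), Pow(5, 2)) = Mul(Mul(-3, Add(6, Mul(5, Rational(-1, 3)))), 25) = Mul(Mul(-3, Add(6, Rational(-5, 3))), 25) = Mul(Mul(-3, Rational(13, 3)), 25) = Mul(-13, 25) = -325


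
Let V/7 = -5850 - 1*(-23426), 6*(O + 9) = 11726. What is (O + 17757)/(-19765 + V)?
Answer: 59107/309801 ≈ 0.19079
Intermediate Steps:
O = 5836/3 (O = -9 + (1/6)*11726 = -9 + 5863/3 = 5836/3 ≈ 1945.3)
V = 123032 (V = 7*(-5850 - 1*(-23426)) = 7*(-5850 + 23426) = 7*17576 = 123032)
(O + 17757)/(-19765 + V) = (5836/3 + 17757)/(-19765 + 123032) = (59107/3)/103267 = (59107/3)*(1/103267) = 59107/309801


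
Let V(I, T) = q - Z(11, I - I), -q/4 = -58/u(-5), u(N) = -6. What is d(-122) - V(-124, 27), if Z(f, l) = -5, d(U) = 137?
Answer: 512/3 ≈ 170.67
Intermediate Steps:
q = -116/3 (q = -(-232)/(-6) = -(-232)*(-1)/6 = -4*29/3 = -116/3 ≈ -38.667)
V(I, T) = -101/3 (V(I, T) = -116/3 - 1*(-5) = -116/3 + 5 = -101/3)
d(-122) - V(-124, 27) = 137 - 1*(-101/3) = 137 + 101/3 = 512/3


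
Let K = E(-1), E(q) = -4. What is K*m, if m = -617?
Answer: 2468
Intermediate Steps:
K = -4
K*m = -4*(-617) = 2468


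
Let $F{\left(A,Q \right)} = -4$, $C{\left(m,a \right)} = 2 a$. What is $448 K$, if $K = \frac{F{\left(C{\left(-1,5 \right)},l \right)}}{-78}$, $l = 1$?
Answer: $\frac{896}{39} \approx 22.974$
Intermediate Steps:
$K = \frac{2}{39}$ ($K = - \frac{4}{-78} = \left(-4\right) \left(- \frac{1}{78}\right) = \frac{2}{39} \approx 0.051282$)
$448 K = 448 \cdot \frac{2}{39} = \frac{896}{39}$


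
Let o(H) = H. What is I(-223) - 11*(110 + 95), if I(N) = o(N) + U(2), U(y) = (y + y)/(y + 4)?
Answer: -7432/3 ≈ -2477.3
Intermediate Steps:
U(y) = 2*y/(4 + y) (U(y) = (2*y)/(4 + y) = 2*y/(4 + y))
I(N) = ⅔ + N (I(N) = N + 2*2/(4 + 2) = N + 2*2/6 = N + 2*2*(⅙) = N + ⅔ = ⅔ + N)
I(-223) - 11*(110 + 95) = (⅔ - 223) - 11*(110 + 95) = -667/3 - 11*205 = -667/3 - 2255 = -7432/3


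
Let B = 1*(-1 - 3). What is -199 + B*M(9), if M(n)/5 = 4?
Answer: -279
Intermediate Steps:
B = -4 (B = 1*(-4) = -4)
M(n) = 20 (M(n) = 5*4 = 20)
-199 + B*M(9) = -199 - 4*20 = -199 - 80 = -279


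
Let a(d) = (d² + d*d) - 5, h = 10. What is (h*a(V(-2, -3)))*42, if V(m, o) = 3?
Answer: 5460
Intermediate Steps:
a(d) = -5 + 2*d² (a(d) = (d² + d²) - 5 = 2*d² - 5 = -5 + 2*d²)
(h*a(V(-2, -3)))*42 = (10*(-5 + 2*3²))*42 = (10*(-5 + 2*9))*42 = (10*(-5 + 18))*42 = (10*13)*42 = 130*42 = 5460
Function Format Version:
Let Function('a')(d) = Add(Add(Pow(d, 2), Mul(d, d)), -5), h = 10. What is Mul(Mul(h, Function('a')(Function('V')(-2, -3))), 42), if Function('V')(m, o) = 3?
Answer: 5460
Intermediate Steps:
Function('a')(d) = Add(-5, Mul(2, Pow(d, 2))) (Function('a')(d) = Add(Add(Pow(d, 2), Pow(d, 2)), -5) = Add(Mul(2, Pow(d, 2)), -5) = Add(-5, Mul(2, Pow(d, 2))))
Mul(Mul(h, Function('a')(Function('V')(-2, -3))), 42) = Mul(Mul(10, Add(-5, Mul(2, Pow(3, 2)))), 42) = Mul(Mul(10, Add(-5, Mul(2, 9))), 42) = Mul(Mul(10, Add(-5, 18)), 42) = Mul(Mul(10, 13), 42) = Mul(130, 42) = 5460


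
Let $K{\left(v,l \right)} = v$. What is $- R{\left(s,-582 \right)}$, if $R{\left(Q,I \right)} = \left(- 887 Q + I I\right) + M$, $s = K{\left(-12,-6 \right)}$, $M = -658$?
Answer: $-348710$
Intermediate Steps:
$s = -12$
$R{\left(Q,I \right)} = -658 + I^{2} - 887 Q$ ($R{\left(Q,I \right)} = \left(- 887 Q + I I\right) - 658 = \left(- 887 Q + I^{2}\right) - 658 = \left(I^{2} - 887 Q\right) - 658 = -658 + I^{2} - 887 Q$)
$- R{\left(s,-582 \right)} = - (-658 + \left(-582\right)^{2} - -10644) = - (-658 + 338724 + 10644) = \left(-1\right) 348710 = -348710$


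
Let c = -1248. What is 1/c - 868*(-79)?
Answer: 85577855/1248 ≈ 68572.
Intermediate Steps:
1/c - 868*(-79) = 1/(-1248) - 868*(-79) = -1/1248 + 68572 = 85577855/1248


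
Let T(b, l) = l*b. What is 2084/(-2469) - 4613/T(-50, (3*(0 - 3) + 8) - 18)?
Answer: -13369297/2345550 ≈ -5.6999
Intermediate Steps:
T(b, l) = b*l
2084/(-2469) - 4613/T(-50, (3*(0 - 3) + 8) - 18) = 2084/(-2469) - 4613*(-1/(50*((3*(0 - 3) + 8) - 18))) = 2084*(-1/2469) - 4613*(-1/(50*((3*(-3) + 8) - 18))) = -2084/2469 - 4613*(-1/(50*((-9 + 8) - 18))) = -2084/2469 - 4613*(-1/(50*(-1 - 18))) = -2084/2469 - 4613/((-50*(-19))) = -2084/2469 - 4613/950 = -13369297/2345550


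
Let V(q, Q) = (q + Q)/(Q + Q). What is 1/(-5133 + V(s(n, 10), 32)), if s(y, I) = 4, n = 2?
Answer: -16/82119 ≈ -0.00019484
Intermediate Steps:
V(q, Q) = (Q + q)/(2*Q) (V(q, Q) = (Q + q)/((2*Q)) = (Q + q)*(1/(2*Q)) = (Q + q)/(2*Q))
1/(-5133 + V(s(n, 10), 32)) = 1/(-5133 + (½)*(32 + 4)/32) = 1/(-5133 + (½)*(1/32)*36) = 1/(-5133 + 9/16) = 1/(-82119/16) = -16/82119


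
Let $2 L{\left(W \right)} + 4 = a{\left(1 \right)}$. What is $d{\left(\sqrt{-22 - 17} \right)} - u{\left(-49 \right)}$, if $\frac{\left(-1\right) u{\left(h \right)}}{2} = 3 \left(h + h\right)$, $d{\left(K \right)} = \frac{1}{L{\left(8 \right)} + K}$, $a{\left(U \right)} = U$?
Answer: $- \frac{32342}{55} - \frac{4 i \sqrt{39}}{165} \approx -588.04 - 0.15139 i$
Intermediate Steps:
$L{\left(W \right)} = - \frac{3}{2}$ ($L{\left(W \right)} = -2 + \frac{1}{2} \cdot 1 = -2 + \frac{1}{2} = - \frac{3}{2}$)
$d{\left(K \right)} = \frac{1}{- \frac{3}{2} + K}$
$u{\left(h \right)} = - 12 h$ ($u{\left(h \right)} = - 2 \cdot 3 \left(h + h\right) = - 2 \cdot 3 \cdot 2 h = - 2 \cdot 6 h = - 12 h$)
$d{\left(\sqrt{-22 - 17} \right)} - u{\left(-49 \right)} = \frac{2}{-3 + 2 \sqrt{-22 - 17}} - \left(-12\right) \left(-49\right) = \frac{2}{-3 + 2 \sqrt{-39}} - 588 = \frac{2}{-3 + 2 i \sqrt{39}} - 588 = -588 + \frac{2}{-3 + 2 i \sqrt{39}}$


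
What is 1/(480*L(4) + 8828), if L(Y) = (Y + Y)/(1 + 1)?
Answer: 1/10748 ≈ 9.3041e-5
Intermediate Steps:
L(Y) = Y (L(Y) = (2*Y)/2 = (2*Y)*(½) = Y)
1/(480*L(4) + 8828) = 1/(480*4 + 8828) = 1/(1920 + 8828) = 1/10748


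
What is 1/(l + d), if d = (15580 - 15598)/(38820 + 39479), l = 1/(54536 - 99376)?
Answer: -184785640/46601 ≈ -3965.3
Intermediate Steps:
l = -1/44840 (l = 1/(-44840) = -1/44840 ≈ -2.2302e-5)
d = -18/78299 ≈ -0.00022989
1/(l + d) = 1/(-1/44840 - 18/78299) = 1/(-46601/184785640) = -184785640/46601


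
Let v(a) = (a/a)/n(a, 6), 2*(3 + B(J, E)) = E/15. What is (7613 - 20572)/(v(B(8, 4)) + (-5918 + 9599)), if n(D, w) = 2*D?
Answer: -1114474/316551 ≈ -3.5207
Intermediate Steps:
B(J, E) = -3 + E/30 (B(J, E) = -3 + (E/15)/2 = -3 + E/30)
v(a) = 1/(2*a) (v(a) = (a/a)/((2*a)) = 1*(1/(2*a)) = 1/(2*a))
(7613 - 20572)/(v(B(8, 4)) + (-5918 + 9599)) = (7613 - 20572)/(1/(2*(-3 + (1/30)*4)) + (-5918 + 9599)) = -12959/(1/(2*(-3 + 2/15)) + 3681) = -12959/(1/(2*(-43/15)) + 3681) = -12959/((½)*(-15/43) + 3681) = -12959/(-15/86 + 3681) = -12959/316551/86 = -12959*86/316551 = -1114474/316551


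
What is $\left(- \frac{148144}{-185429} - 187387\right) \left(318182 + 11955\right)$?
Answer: $- \frac{11471216156585423}{185429} \approx -6.1863 \cdot 10^{10}$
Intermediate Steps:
$\left(- \frac{148144}{-185429} - 187387\right) \left(318182 + 11955\right) = \left(\left(-148144\right) \left(- \frac{1}{185429}\right) - 187387\right) 330137 = \left(\frac{148144}{185429} - 187387\right) 330137 = \left(- \frac{34746835879}{185429}\right) 330137 = - \frac{11471216156585423}{185429}$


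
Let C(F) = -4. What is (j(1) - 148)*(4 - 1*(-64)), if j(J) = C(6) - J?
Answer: -10404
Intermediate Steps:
j(J) = -4 - J
(j(1) - 148)*(4 - 1*(-64)) = ((-4 - 1*1) - 148)*(4 - 1*(-64)) = ((-4 - 1) - 148)*(4 + 64) = (-5 - 148)*68 = -153*68 = -10404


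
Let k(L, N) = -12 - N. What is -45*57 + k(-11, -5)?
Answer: -2572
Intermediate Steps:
-45*57 + k(-11, -5) = -45*57 + (-12 - 1*(-5)) = -2565 + (-12 + 5) = -2565 - 7 = -2572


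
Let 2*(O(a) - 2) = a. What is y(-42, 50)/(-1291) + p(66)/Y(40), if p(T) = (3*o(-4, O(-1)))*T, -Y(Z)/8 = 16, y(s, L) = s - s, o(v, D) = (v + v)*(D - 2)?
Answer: -99/16 ≈ -6.1875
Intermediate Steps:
O(a) = 2 + a/2
o(v, D) = 2*v*(-2 + D) (o(v, D) = (2*v)*(-2 + D) = 2*v*(-2 + D))
y(s, L) = 0
Y(Z) = -128 (Y(Z) = -8*16 = -128)
p(T) = 12*T (p(T) = (3*(2*(-4)*(-2 + (2 + (1/2)*(-1)))))*T = (3*(2*(-4)*(-2 + (2 - 1/2))))*T = (3*(2*(-4)*(-2 + 3/2)))*T = (3*(2*(-4)*(-1/2)))*T = (3*4)*T = 12*T)
y(-42, 50)/(-1291) + p(66)/Y(40) = 0/(-1291) + (12*66)/(-128) = 0*(-1/1291) + 792*(-1/128) = 0 - 99/16 = -99/16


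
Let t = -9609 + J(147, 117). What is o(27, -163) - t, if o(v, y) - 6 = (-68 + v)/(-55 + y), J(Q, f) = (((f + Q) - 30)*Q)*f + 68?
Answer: -875274101/218 ≈ -4.0150e+6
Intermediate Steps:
J(Q, f) = 68 + Q*f*(-30 + Q + f) (J(Q, f) = (((Q + f) - 30)*Q)*f + 68 = ((-30 + Q + f)*Q)*f + 68 = (Q*(-30 + Q + f))*f + 68 = Q*f*(-30 + Q + f) + 68 = 68 + Q*f*(-30 + Q + f))
o(v, y) = 6 + (-68 + v)/(-55 + y)
t = 4015025 (t = -9609 + (68 + 147*117² + 117*147² - 30*147*117) = -9609 + (68 + 147*13689 + 117*21609 - 515970) = -9609 + (68 + 2012283 + 2528253 - 515970) = -9609 + 4024634 = 4015025)
o(27, -163) - t = (-398 + 27 + 6*(-163))/(-55 - 163) - 1*4015025 = (-398 + 27 - 978)/(-218) - 4015025 = -1/218*(-1349) - 4015025 = 1349/218 - 4015025 = -875274101/218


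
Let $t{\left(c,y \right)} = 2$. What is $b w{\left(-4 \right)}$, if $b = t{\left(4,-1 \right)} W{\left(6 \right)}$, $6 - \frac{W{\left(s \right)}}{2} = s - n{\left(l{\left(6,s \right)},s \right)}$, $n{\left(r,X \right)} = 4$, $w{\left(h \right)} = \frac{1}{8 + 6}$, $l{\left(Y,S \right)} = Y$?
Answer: $\frac{8}{7} \approx 1.1429$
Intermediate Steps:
$w{\left(h \right)} = \frac{1}{14}$
$W{\left(s \right)} = 20 - 2 s$ ($W{\left(s \right)} = 12 - 2 \left(s - 4\right) = 12 - 2 \left(-4 + s\right) = 12 - \left(-8 + 2 s\right) = 20 - 2 s$)
$b = 16$ ($b = 2 \left(20 - 12\right) = 2 \cdot 8 = 16$)
$b w{\left(-4 \right)} = 16 \cdot \frac{1}{14} = \frac{8}{7}$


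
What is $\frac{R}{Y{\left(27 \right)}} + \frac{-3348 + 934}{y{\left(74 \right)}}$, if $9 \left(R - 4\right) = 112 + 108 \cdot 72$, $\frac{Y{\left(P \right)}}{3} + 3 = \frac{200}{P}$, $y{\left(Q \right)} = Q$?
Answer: $\frac{21365}{629} \approx 33.967$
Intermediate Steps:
$Y{\left(P \right)} = -9 + \frac{600}{P}$ ($Y{\left(P \right)} = -9 + 3 \frac{200}{P} = -9 + \frac{600}{P}$)
$R = \frac{7924}{9}$ ($R = 4 + \frac{112 + 108 \cdot 72}{9} = 4 + \frac{112 + 7776}{9} = 4 + \frac{1}{9} \cdot 7888 = 4 + \frac{7888}{9} = \frac{7924}{9} \approx 880.44$)
$\frac{R}{Y{\left(27 \right)}} + \frac{-3348 + 934}{y{\left(74 \right)}} = \frac{7924}{9 \left(-9 + \frac{600}{27}\right)} + \frac{-3348 + 934}{74} = \frac{7924}{9 \left(-9 + 600 \cdot \frac{1}{27}\right)} - \frac{1207}{37} = \frac{7924}{9 \left(-9 + \frac{200}{9}\right)} - \frac{1207}{37} = \frac{7924}{9 \cdot \frac{119}{9}} - \frac{1207}{37} = \frac{7924}{9} \cdot \frac{9}{119} - \frac{1207}{37} = \frac{1132}{17} - \frac{1207}{37} = \frac{21365}{629}$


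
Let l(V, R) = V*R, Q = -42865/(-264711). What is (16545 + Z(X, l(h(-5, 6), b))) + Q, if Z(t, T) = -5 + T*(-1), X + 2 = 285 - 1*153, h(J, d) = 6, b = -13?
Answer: 4399010263/264711 ≈ 16618.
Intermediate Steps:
X = 130 (X = -2 + (285 - 1*153) = -2 + (285 - 153) = -2 + 132 = 130)
Q = 42865/264711 (Q = -42865*(-1/264711) = 42865/264711 ≈ 0.16193)
l(V, R) = R*V
Z(t, T) = -5 - T
(16545 + Z(X, l(h(-5, 6), b))) + Q = (16545 + (-5 - (-13)*6)) + 42865/264711 = (16545 + (-5 - 1*(-78))) + 42865/264711 = (16545 + (-5 + 78)) + 42865/264711 = (16545 + 73) + 42865/264711 = 16618 + 42865/264711 = 4399010263/264711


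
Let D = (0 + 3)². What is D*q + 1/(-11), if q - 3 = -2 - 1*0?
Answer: 98/11 ≈ 8.9091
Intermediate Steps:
D = 9 (D = 3² = 9)
q = 1 (q = 3 + (-2 - 1*0) = 3 + (-2 + 0) = 3 - 2 = 1)
D*q + 1/(-11) = 9*1 + 1/(-11) = 9 - 1/11 = 98/11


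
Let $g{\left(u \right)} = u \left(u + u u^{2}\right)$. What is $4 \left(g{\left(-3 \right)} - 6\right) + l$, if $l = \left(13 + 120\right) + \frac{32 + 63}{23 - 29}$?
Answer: $\frac{2719}{6} \approx 453.17$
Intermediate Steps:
$g{\left(u \right)} = u \left(u + u^{3}\right)$
$l = \frac{703}{6}$ ($l = 133 + \frac{95}{-6} = 133 + 95 \left(- \frac{1}{6}\right) = 133 - \frac{95}{6} = \frac{703}{6} \approx 117.17$)
$4 \left(g{\left(-3 \right)} - 6\right) + l = 4 \left(\left(\left(-3\right)^{2} + \left(-3\right)^{4}\right) - 6\right) + \frac{703}{6} = 4 \left(\left(9 + 81\right) - 6\right) + \frac{703}{6} = 4 \left(90 - 6\right) + \frac{703}{6} = 4 \cdot 84 + \frac{703}{6} = 336 + \frac{703}{6} = \frac{2719}{6}$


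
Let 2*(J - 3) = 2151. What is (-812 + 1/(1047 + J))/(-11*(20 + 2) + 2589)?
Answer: -3451810/9977097 ≈ -0.34597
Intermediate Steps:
J = 2157/2 (J = 3 + (½)*2151 = 3 + 2151/2 = 2157/2 ≈ 1078.5)
(-812 + 1/(1047 + J))/(-11*(20 + 2) + 2589) = (-812 + 1/(1047 + 2157/2))/(-11*(20 + 2) + 2589) = (-812 + 1/(4251/2))/(-11*22 + 2589) = (-812 + 2/4251)/(-242 + 2589) = -3451810/4251/2347 = -3451810/4251*1/2347 = -3451810/9977097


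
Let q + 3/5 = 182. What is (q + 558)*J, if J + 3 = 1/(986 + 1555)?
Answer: -28178534/12705 ≈ -2217.9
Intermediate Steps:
q = 907/5 (q = -3/5 + 182 = 907/5 ≈ 181.40)
J = -7622/2541 (J = -3 + 1/(986 + 1555) = -3 + 1/2541 = -7622/2541 ≈ -2.9996)
(q + 558)*J = (907/5 + 558)*(-7622/2541) = (3697/5)*(-7622/2541) = -28178534/12705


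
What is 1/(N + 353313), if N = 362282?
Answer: 1/715595 ≈ 1.3974e-6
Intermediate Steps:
1/(N + 353313) = 1/(362282 + 353313) = 1/715595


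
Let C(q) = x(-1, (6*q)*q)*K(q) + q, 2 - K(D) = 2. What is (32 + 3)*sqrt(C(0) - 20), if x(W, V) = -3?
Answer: 70*I*sqrt(5) ≈ 156.52*I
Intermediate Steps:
K(D) = 0 (K(D) = 2 - 1*2 = 2 - 2 = 0)
C(q) = q (C(q) = -3*0 + q = 0 + q = q)
(32 + 3)*sqrt(C(0) - 20) = (32 + 3)*sqrt(0 - 20) = 35*sqrt(-20) = 35*(2*I*sqrt(5)) = 70*I*sqrt(5)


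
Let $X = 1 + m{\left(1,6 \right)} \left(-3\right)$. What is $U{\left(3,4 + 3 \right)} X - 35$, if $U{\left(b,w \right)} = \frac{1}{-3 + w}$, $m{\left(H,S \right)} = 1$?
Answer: $- \frac{71}{2} \approx -35.5$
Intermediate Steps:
$X = -2$ ($X = 1 + 1 \left(-3\right) = 1 - 3 = -2$)
$U{\left(3,4 + 3 \right)} X - 35 = \frac{1}{-3 + \left(4 + 3\right)} \left(-2\right) - 35 = \frac{1}{-3 + 7} \left(-2\right) - 35 = \frac{1}{4} \left(-2\right) - 35 = - \frac{1}{2} - 35 = - \frac{71}{2}$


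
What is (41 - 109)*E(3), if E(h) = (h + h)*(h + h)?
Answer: -2448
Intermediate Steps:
E(h) = 4*h**2 (E(h) = (2*h)*(2*h) = 4*h**2)
(41 - 109)*E(3) = (41 - 109)*(4*3**2) = -272*9 = -68*36 = -2448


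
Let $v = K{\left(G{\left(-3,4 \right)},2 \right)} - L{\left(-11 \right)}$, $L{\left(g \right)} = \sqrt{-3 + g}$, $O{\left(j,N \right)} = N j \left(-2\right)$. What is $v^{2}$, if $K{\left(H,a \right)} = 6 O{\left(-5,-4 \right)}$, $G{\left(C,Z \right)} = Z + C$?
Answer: $\left(240 + i \sqrt{14}\right)^{2} \approx 57586.0 + 1796.0 i$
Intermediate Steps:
$O{\left(j,N \right)} = - 2 N j$
$G{\left(C,Z \right)} = C + Z$
$K{\left(H,a \right)} = -240$ ($K{\left(H,a \right)} = 6 \left(\left(-2\right) \left(-4\right) \left(-5\right)\right) = 6 \left(-40\right) = -240$)
$v = -240 - i \sqrt{14}$ ($v = -240 - \sqrt{-3 - 11} = -240 - \sqrt{-14} = -240 - i \sqrt{14} \approx -240.0 - 3.7417 i$)
$v^{2} = \left(-240 - i \sqrt{14}\right)^{2}$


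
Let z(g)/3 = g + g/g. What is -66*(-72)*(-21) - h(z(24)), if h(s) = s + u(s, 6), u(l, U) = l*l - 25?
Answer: -105467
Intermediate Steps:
u(l, U) = -25 + l**2 (u(l, U) = l**2 - 25 = -25 + l**2)
z(g) = 3 + 3*g (z(g) = 3*(g + g/g) = 3*(g + 1) = 3*(1 + g) = 3 + 3*g)
h(s) = -25 + s + s**2 (h(s) = s + (-25 + s**2) = -25 + s + s**2)
-66*(-72)*(-21) - h(z(24)) = -66*(-72)*(-21) - (-25 + (3 + 3*24) + (3 + 3*24)**2) = 4752*(-21) - (-25 + (3 + 72) + (3 + 72)**2) = -99792 - (-25 + 75 + 75**2) = -99792 - (-25 + 75 + 5625) = -99792 - 1*5675 = -99792 - 5675 = -105467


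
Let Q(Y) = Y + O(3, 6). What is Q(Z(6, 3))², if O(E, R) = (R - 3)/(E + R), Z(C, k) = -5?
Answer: 196/9 ≈ 21.778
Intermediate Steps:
O(E, R) = (-3 + R)/(E + R)
Q(Y) = ⅓ + Y (Q(Y) = Y + (-3 + 6)/(3 + 6) = Y + 3/9 = Y + (⅑)*3 = Y + ⅓ = ⅓ + Y)
Q(Z(6, 3))² = (⅓ - 5)² = (-14/3)² = 196/9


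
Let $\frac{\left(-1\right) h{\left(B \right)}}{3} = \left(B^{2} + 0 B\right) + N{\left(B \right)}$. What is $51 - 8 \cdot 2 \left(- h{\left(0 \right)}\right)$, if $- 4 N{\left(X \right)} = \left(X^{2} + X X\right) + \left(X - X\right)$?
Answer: $51$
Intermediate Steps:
$N{\left(X \right)} = - \frac{X^{2}}{2}$ ($N{\left(X \right)} = - \frac{\left(X^{2} + X X\right) + \left(X - X\right)}{4} = - \frac{\left(X^{2} + X^{2}\right) + 0}{4} = - \frac{2 X^{2} + 0}{4} = - \frac{2 X^{2}}{4} = - \frac{X^{2}}{2}$)
$h{\left(B \right)} = - \frac{3 B^{2}}{2}$ ($h{\left(B \right)} = - 3 \left(\left(B^{2} + 0 B\right) - \frac{B^{2}}{2}\right) = - 3 \left(\left(B^{2} + 0\right) - \frac{B^{2}}{2}\right) = - 3 \left(B^{2} - \frac{B^{2}}{2}\right) = - 3 \frac{B^{2}}{2} = - \frac{3 B^{2}}{2}$)
$51 - 8 \cdot 2 \left(- h{\left(0 \right)}\right) = 51 - 8 \cdot 2 \left(- \frac{\left(-3\right) 0^{2}}{2}\right) = 51 - 8 \cdot 2 \left(- \frac{\left(-3\right) 0}{2}\right) = 51 - 8 \cdot 2 \left(\left(-1\right) 0\right) = 51 - 8 \cdot 2 \cdot 0 = 51 - 0 = 51 + 0 = 51$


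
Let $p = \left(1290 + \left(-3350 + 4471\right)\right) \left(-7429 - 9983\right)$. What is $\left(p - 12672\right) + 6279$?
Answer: $-41986725$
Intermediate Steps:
$p = -41980332$ ($p = \left(1290 + 1121\right) \left(-17412\right) = 2411 \left(-17412\right) = -41980332$)
$\left(p - 12672\right) + 6279 = \left(-41980332 - 12672\right) + 6279 = -41993004 + 6279 = -41986725$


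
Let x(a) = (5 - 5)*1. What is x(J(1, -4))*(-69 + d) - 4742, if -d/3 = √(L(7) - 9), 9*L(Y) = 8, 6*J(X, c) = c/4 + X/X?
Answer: -4742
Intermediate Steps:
J(X, c) = ⅙ + c/24 (J(X, c) = (c/4 + X/X)/6 = (c*(¼) + 1)/6 = (c/4 + 1)/6 = (1 + c/4)/6 = ⅙ + c/24)
L(Y) = 8/9 (L(Y) = (⅑)*8 = 8/9)
x(a) = 0 (x(a) = 0*1 = 0)
d = -I*√73 (d = -3*√(8/9 - 9) = -I*√73 ≈ -8.544*I)
x(J(1, -4))*(-69 + d) - 4742 = 0*(-69 - I*√73) - 4742 = 0 - 4742 = -4742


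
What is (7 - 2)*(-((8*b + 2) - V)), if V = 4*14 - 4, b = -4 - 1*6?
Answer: 650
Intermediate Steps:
b = -10 (b = -4 - 6 = -10)
V = 52 (V = 56 - 4 = 52)
(7 - 2)*(-((8*b + 2) - V)) = (7 - 2)*(-((8*(-10) + 2) - 1*52)) = 5*(-((-80 + 2) - 52)) = 5*(-(-78 - 52)) = 5*(-1*(-130)) = 5*130 = 650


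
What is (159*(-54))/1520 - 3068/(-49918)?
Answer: -105983147/18968840 ≈ -5.5872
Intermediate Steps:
(159*(-54))/1520 - 3068/(-49918) = -8586*1/1520 - 3068*(-1/49918) = -4293/760 + 1534/24959 = -105983147/18968840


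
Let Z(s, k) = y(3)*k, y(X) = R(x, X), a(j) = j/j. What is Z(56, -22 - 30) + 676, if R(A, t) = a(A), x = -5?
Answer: 624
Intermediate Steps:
a(j) = 1
R(A, t) = 1
y(X) = 1
Z(s, k) = k (Z(s, k) = 1*k = k)
Z(56, -22 - 30) + 676 = (-22 - 30) + 676 = -52 + 676 = 624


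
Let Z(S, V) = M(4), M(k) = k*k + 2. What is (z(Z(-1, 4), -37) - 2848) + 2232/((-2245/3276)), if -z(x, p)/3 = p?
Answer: -13456597/2245 ≈ -5994.0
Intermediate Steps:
M(k) = 2 + k² (M(k) = k² + 2 = 2 + k²)
Z(S, V) = 18 (Z(S, V) = 2 + 4² = 2 + 16 = 18)
z(x, p) = -3*p
(z(Z(-1, 4), -37) - 2848) + 2232/((-2245/3276)) = (-3*(-37) - 2848) + 2232/((-2245/3276)) = (111 - 2848) + 2232/((-2245*1/3276)) = -2737 + 2232/(-2245/3276) = -2737 + 2232*(-3276/2245) = -2737 - 7312032/2245 = -13456597/2245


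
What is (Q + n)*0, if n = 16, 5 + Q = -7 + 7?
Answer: 0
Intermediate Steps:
Q = -5 (Q = -5 + (-7 + 7) = -5 + 0 = -5)
(Q + n)*0 = (-5 + 16)*0 = 11*0 = 0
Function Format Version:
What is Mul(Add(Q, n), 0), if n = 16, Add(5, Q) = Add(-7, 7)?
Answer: 0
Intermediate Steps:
Q = -5 (Q = Add(-5, Add(-7, 7)) = Add(-5, 0) = -5)
Mul(Add(Q, n), 0) = Mul(Add(-5, 16), 0) = Mul(11, 0) = 0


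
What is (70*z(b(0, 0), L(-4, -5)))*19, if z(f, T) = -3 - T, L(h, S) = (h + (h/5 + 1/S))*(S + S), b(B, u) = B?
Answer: -70490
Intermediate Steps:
L(h, S) = 2*S*(1/S + 6*h/5) (L(h, S) = (h + (h*(⅕) + 1/S))*(2*S) = (h + (h/5 + 1/S))*(2*S) = (h + (1/S + h/5))*(2*S) = (1/S + 6*h/5)*(2*S) = 2*S*(1/S + 6*h/5))
(70*z(b(0, 0), L(-4, -5)))*19 = (70*(-3 - (2 + (12/5)*(-5)*(-4))))*19 = (70*(-3 - (2 + 48)))*19 = (70*(-3 - 1*50))*19 = (70*(-3 - 50))*19 = (70*(-53))*19 = -3710*19 = -70490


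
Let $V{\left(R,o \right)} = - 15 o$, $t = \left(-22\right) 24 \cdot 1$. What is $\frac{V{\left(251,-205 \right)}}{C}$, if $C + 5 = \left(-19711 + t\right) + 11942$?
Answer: $- \frac{3075}{8302} \approx -0.37039$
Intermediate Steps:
$t = -528$ ($t = \left(-528\right) 1 = -528$)
$C = -8302$ ($C = -5 + \left(\left(-19711 - 528\right) + 11942\right) = -5 + \left(-20239 + 11942\right) = -5 - 8297 = -8302$)
$\frac{V{\left(251,-205 \right)}}{C} = \frac{\left(-15\right) \left(-205\right)}{-8302} = 3075 \left(- \frac{1}{8302}\right) = - \frac{3075}{8302}$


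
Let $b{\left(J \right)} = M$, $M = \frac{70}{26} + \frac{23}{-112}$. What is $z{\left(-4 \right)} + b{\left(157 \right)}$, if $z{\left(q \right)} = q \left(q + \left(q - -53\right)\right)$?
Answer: $- \frac{258459}{1456} \approx -177.51$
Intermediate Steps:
$M = \frac{3621}{1456}$ ($M = 70 \cdot \frac{1}{26} + 23 \left(- \frac{1}{112}\right) = \frac{35}{13} - \frac{23}{112} = \frac{3621}{1456} \approx 2.4869$)
$z{\left(q \right)} = q \left(53 + 2 q\right)$ ($z{\left(q \right)} = q \left(q + \left(q + 53\right)\right) = q \left(q + \left(53 + q\right)\right) = q \left(53 + 2 q\right)$)
$b{\left(J \right)} = \frac{3621}{1456}$
$z{\left(-4 \right)} + b{\left(157 \right)} = - 4 \left(53 + 2 \left(-4\right)\right) + \frac{3621}{1456} = - 4 \left(53 - 8\right) + \frac{3621}{1456} = \left(-4\right) 45 + \frac{3621}{1456} = -180 + \frac{3621}{1456} = - \frac{258459}{1456}$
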